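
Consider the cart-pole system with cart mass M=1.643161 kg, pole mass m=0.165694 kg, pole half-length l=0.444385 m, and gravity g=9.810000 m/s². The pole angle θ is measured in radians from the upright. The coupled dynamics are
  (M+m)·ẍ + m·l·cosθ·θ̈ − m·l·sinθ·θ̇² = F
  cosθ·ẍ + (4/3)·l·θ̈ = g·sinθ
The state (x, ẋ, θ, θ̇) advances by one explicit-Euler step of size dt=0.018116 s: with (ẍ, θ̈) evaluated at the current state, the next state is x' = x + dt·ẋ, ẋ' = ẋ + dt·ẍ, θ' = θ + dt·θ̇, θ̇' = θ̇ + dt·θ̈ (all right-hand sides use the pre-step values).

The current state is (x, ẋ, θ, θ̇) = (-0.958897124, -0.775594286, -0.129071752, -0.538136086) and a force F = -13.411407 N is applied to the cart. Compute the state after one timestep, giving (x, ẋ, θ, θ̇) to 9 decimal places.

(-0.972947790, -0.918002440, -0.138820625, -0.338395697)

sinθ=-0.128713672, cosθ=0.991681799
temp = (F + m·l·θ̇²·sinθ)/(M+m) = (-13.411407 + -0.002744575)/1.808855 = -7.415824693
θ̈ = (g·sinθ − cosθ·temp)/(l·(4/3 − m·cos²θ/(M+m))) = 11.025634172
ẍ = temp − m·l·θ̈·cosθ/(M+m) = -7.860904960
Euler: x'=-0.958897124+0.018116·-0.775594286=-0.972947790, ẋ'=-0.775594286+0.018116·-7.860904960=-0.918002440
       θ'=-0.129071752+0.018116·-0.538136086=-0.138820625, θ̇'=-0.538136086+0.018116·11.025634172=-0.338395697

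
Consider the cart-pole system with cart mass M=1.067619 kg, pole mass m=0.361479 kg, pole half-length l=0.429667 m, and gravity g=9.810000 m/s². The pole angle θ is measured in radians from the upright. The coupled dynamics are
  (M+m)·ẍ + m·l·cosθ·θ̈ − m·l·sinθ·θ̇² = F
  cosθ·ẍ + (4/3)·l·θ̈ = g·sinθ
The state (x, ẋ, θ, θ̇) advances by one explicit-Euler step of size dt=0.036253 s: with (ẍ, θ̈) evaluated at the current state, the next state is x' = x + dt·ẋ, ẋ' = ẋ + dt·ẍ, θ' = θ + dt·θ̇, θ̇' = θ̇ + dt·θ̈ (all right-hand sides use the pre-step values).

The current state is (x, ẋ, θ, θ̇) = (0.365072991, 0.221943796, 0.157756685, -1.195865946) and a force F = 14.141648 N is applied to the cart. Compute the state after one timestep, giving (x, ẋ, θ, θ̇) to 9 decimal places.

(0.373119119, 0.650372832, 0.114402957, -1.836891015)

sinθ=0.157103146, cosθ=0.987582200
temp = (F + m·l·θ̇²·sinθ)/(M+m) = (14.141648 + 0.034895140)/1.429098 = 9.919923714
θ̈ = (g·sinθ − cosθ·temp)/(l·(4/3 − m·cos²θ/(M+m))) = -17.681986835
ẍ = temp − m·l·θ̈·cosθ/(M+m) = 11.817754018
Euler: x'=0.365072991+0.036253·0.221943796=0.373119119, ẋ'=0.221943796+0.036253·11.817754018=0.650372832
       θ'=0.157756685+0.036253·-1.195865946=0.114402957, θ̇'=-1.195865946+0.036253·-17.681986835=-1.836891015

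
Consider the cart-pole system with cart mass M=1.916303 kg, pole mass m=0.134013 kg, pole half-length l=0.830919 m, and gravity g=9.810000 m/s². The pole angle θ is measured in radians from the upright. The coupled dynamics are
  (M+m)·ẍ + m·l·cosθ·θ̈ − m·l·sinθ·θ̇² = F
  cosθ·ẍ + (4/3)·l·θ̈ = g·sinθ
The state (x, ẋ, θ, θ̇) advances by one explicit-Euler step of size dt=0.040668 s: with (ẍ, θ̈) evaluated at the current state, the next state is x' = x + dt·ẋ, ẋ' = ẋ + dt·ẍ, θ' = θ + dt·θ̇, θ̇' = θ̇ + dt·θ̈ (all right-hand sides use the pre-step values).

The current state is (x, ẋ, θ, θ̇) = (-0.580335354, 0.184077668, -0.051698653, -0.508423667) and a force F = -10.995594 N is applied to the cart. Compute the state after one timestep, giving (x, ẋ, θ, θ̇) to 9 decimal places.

sinθ=-0.051675626, cosθ=0.998663922
temp = (F + m·l·θ̇²·sinθ)/(M+m) = (-10.995594 + -0.001487452)/2.050316 = -5.363603197
θ̈ = (g·sinθ − cosθ·temp)/(l·(4/3 − m·cos²θ/(M+m))) = 4.602237450
ẍ = temp − m·l·θ̈·cosθ/(M+m) = -5.613219646
Euler: x'=-0.580335354+0.040668·0.184077668=-0.572849283, ẋ'=0.184077668+0.040668·-5.613219646=-0.044200749
       θ'=-0.051698653+0.040668·-0.508423667=-0.072375227, θ̇'=-0.508423667+0.040668·4.602237450=-0.321259874

(-0.572849283, -0.044200749, -0.072375227, -0.321259874)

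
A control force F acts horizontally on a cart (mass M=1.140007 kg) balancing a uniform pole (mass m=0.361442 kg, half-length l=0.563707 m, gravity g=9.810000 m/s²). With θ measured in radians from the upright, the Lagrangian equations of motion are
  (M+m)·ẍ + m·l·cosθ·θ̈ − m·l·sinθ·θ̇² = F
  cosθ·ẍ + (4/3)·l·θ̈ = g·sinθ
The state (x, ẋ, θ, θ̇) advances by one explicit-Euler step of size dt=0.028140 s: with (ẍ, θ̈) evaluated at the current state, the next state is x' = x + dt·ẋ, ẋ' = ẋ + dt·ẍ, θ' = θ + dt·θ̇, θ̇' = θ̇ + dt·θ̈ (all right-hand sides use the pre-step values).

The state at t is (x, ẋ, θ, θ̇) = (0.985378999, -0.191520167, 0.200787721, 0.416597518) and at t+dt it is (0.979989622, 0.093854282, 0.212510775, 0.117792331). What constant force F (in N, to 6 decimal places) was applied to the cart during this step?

ẍ = (ẋ'−ẋ)/dt = (0.093854282−-0.191520167)/0.028140 = 10.141238
θ̈ = (θ̇'−θ̇)/dt = (0.117792331−0.416597518)/0.028140 = -10.618521
sinθ=0.199441, cosθ=0.979910
F = (M+m)·ẍ + m·l·cosθ·θ̈ − m·l·sinθ·θ̇² = 15.226552 + -2.120031 − 0.007052 = 13.099469

F = 13.099469 N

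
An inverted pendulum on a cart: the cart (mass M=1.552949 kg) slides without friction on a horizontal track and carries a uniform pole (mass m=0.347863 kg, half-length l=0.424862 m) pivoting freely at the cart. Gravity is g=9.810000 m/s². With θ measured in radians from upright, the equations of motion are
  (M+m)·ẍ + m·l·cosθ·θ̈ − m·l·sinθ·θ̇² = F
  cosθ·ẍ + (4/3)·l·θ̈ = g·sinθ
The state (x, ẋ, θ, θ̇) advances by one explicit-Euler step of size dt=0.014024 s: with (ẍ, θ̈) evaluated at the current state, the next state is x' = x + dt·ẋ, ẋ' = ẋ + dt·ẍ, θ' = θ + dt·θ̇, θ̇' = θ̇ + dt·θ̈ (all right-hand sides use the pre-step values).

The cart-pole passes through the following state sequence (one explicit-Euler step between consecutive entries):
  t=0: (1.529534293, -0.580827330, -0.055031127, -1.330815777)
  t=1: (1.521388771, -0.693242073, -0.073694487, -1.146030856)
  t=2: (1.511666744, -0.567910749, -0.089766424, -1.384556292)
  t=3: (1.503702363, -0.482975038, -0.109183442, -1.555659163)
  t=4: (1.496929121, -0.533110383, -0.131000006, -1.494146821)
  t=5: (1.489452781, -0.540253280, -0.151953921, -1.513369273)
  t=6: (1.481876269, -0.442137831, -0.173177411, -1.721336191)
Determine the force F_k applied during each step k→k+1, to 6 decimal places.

step 0→1:
  ẍ = (ẋ'−ẋ)/dt = (-0.693242073−-0.580827330)/0.014024 = -8.015883
  θ̈ = (θ̇'−θ̇)/dt = (-1.146030856−-1.330815777)/0.014024 = 13.176335
  sinθ=-0.055003, cosθ=0.998486
  F = (M+m)·ẍ + m·l·cosθ·θ̈ − m·l·sinθ·θ̇² = -15.236687 + 1.944432 − -0.014397 = -13.277857
step 1→2:
  ẍ = (ẋ'−ẋ)/dt = (-0.567910749−-0.693242073)/0.014024 = 8.936917
  θ̈ = (θ̇'−θ̇)/dt = (-1.384556292−-1.146030856)/0.014024 = -17.008374
  sinθ=-0.073628, cosθ=0.997286
  F = (M+m)·ẍ + m·l·cosθ·θ̈ − m·l·sinθ·θ̇² = 16.987399 + -2.506909 − -0.014292 = 14.494782
step 2→3:
  ẍ = (ẋ'−ẋ)/dt = (-0.482975038−-0.567910749)/0.014024 = 6.056454
  θ̈ = (θ̇'−θ̇)/dt = (-1.555659163−-1.384556292)/0.014024 = -12.200718
  sinθ=-0.089646, cosθ=0.995974
  F = (M+m)·ẍ + m·l·cosθ·θ̈ − m·l·sinθ·θ̇² = 11.512180 + -1.795930 − -0.025398 = 9.741649
step 3→4:
  ẍ = (ẋ'−ẋ)/dt = (-0.533110383−-0.482975038)/0.014024 = -3.574968
  θ̈ = (θ̇'−θ̇)/dt = (-1.494146821−-1.555659163)/0.014024 = 4.386219
  sinθ=-0.108967, cosθ=0.994045
  F = (M+m)·ẍ + m·l·cosθ·θ̈ − m·l·sinθ·θ̇² = -6.795341 + 0.644396 − -0.038974 = -6.111971
step 4→5:
  ẍ = (ẋ'−ẋ)/dt = (-0.540253280−-0.533110383)/0.014024 = -0.509334
  θ̈ = (θ̇'−θ̇)/dt = (-1.513369273−-1.494146821)/0.014024 = -1.370682
  sinθ=-0.130626, cosθ=0.991432
  F = (M+m)·ẍ + m·l·cosθ·θ̈ − m·l·sinθ·θ̇² = -0.968148 + -0.200843 − -0.043099 = -1.125891
step 5→6:
  ẍ = (ẋ'−ẋ)/dt = (-0.442137831−-0.540253280)/0.014024 = 6.996253
  θ̈ = (θ̇'−θ̇)/dt = (-1.721336191−-1.513369273)/0.014024 = -14.829358
  sinθ=-0.151370, cosθ=0.988477
  F = (M+m)·ẍ + m·l·cosθ·θ̈ − m·l·sinθ·θ̇² = 13.298561 + -2.166432 − -0.051237 = 11.183366

F_0 = -13.277857 N
F_1 = 14.494782 N
F_2 = 9.741649 N
F_3 = -6.111971 N
F_4 = -1.125891 N
F_5 = 11.183366 N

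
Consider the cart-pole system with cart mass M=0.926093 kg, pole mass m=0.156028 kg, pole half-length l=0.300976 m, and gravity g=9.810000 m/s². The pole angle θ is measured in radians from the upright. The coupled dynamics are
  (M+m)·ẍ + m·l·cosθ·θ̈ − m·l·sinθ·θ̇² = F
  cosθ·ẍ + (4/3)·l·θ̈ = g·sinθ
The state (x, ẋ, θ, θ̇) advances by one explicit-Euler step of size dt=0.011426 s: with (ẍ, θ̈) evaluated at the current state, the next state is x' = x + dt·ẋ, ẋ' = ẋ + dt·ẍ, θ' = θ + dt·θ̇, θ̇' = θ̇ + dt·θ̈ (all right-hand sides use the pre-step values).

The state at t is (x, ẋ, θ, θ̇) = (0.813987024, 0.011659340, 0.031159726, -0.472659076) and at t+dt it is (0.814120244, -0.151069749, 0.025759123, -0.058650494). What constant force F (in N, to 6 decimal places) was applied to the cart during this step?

ẍ = (ẋ'−ẋ)/dt = (-0.151069749−0.011659340)/0.011426 = -14.242000
θ̈ = (θ̇'−θ̇)/dt = (-0.058650494−-0.472659076)/0.011426 = 36.233904
sinθ=0.031155, cosθ=0.999515
F = (M+m)·ẍ + m·l·cosθ·θ̈ − m·l·sinθ·θ̇² = -15.411567 + 1.700743 − 0.000327 = -13.711151

F = -13.711151 N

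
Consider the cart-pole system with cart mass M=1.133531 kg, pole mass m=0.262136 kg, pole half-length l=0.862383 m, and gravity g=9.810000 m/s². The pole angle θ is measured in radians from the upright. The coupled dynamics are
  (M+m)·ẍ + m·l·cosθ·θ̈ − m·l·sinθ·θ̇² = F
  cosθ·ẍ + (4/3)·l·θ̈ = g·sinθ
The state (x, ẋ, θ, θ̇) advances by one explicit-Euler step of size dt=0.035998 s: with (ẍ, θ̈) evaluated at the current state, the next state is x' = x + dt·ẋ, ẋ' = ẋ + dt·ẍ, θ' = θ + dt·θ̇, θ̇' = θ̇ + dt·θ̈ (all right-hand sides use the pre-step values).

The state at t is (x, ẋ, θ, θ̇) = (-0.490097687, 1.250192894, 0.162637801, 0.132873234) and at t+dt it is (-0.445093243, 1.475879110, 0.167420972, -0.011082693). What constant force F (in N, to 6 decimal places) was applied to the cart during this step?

F = 7.857272 N

ẍ = (ẋ'−ẋ)/dt = (1.475879110−1.250192894)/0.035998 = 6.269410
θ̈ = (θ̇'−θ̇)/dt = (-0.011082693−0.132873234)/0.035998 = -3.998998
sinθ=0.161922, cosθ=0.986804
F = (M+m)·ẍ + m·l·cosθ·θ̈ − m·l·sinθ·θ̇² = 8.750008 + -0.892090 − 0.000646 = 7.857272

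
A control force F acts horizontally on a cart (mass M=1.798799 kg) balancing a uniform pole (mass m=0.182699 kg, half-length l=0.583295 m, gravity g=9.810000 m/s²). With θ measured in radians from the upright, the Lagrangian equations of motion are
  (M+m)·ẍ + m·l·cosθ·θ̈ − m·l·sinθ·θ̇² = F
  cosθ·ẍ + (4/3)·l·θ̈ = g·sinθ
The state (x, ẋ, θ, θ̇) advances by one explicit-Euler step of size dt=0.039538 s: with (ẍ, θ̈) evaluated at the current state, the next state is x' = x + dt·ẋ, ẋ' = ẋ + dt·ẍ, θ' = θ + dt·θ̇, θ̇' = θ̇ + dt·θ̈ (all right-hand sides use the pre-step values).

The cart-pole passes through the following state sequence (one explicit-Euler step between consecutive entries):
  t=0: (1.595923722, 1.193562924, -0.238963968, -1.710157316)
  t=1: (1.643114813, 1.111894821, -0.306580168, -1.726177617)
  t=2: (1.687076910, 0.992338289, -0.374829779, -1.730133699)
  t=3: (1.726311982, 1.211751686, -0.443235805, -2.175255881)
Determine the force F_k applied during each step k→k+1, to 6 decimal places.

F_0 = -4.061084 N
F_1 = -5.906063 N
F_2 = 9.996528 N

step 0→1:
  ẍ = (ẋ'−ẋ)/dt = (1.111894821−1.193562924)/0.039538 = -2.065560
  θ̈ = (θ̇'−θ̇)/dt = (-1.726177617−-1.710157316)/0.039538 = -0.405187
  sinθ=-0.236696, cosθ=0.971584
  F = (M+m)·ẍ + m·l·cosθ·θ̈ − m·l·sinθ·θ̇² = -4.092903 + -0.041953 − -0.073771 = -4.061084
step 1→2:
  ẍ = (ẋ'−ẋ)/dt = (0.992338289−1.111894821)/0.039538 = -3.023839
  θ̈ = (θ̇'−θ̇)/dt = (-1.730133699−-1.726177617)/0.039538 = -0.100058
  sinθ=-0.301800, cosθ=0.953371
  F = (M+m)·ẍ + m·l·cosθ·θ̈ − m·l·sinθ·θ̇² = -5.991730 + -0.010166 − -0.095833 = -5.906063
step 2→3:
  ẍ = (ẋ'−ẋ)/dt = (1.211751686−0.992338289)/0.039538 = 5.549431
  θ̈ = (θ̇'−θ̇)/dt = (-2.175255881−-1.730133699)/0.039538 = -11.258085
  sinθ=-0.366114, cosθ=0.930570
  F = (M+m)·ẍ + m·l·cosθ·θ̈ − m·l·sinθ·θ̇² = 10.996186 + -1.116447 − -0.116789 = 9.996528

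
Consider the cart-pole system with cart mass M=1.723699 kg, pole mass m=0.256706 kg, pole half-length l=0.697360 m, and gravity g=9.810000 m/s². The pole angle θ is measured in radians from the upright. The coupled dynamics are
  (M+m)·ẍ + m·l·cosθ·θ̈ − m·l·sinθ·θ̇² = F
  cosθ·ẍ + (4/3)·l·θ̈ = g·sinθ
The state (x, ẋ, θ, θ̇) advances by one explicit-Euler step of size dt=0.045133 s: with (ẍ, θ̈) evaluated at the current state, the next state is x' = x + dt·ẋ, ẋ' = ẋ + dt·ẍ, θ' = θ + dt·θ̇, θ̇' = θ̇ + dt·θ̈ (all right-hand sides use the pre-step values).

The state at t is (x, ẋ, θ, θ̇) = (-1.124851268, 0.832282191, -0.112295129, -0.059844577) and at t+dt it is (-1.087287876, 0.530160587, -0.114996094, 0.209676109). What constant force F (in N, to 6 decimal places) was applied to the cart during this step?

ẍ = (ẋ'−ẋ)/dt = (0.530160587−0.832282191)/0.045133 = -6.694029
θ̈ = (θ̇'−θ̇)/dt = (0.209676109−-0.059844577)/0.045133 = 5.971699
sinθ=-0.112059, cosθ=0.993702
F = (M+m)·ẍ + m·l·cosθ·θ̈ − m·l·sinθ·θ̇² = -13.256888 + 1.062299 − -0.000072 = -12.194517

F = -12.194517 N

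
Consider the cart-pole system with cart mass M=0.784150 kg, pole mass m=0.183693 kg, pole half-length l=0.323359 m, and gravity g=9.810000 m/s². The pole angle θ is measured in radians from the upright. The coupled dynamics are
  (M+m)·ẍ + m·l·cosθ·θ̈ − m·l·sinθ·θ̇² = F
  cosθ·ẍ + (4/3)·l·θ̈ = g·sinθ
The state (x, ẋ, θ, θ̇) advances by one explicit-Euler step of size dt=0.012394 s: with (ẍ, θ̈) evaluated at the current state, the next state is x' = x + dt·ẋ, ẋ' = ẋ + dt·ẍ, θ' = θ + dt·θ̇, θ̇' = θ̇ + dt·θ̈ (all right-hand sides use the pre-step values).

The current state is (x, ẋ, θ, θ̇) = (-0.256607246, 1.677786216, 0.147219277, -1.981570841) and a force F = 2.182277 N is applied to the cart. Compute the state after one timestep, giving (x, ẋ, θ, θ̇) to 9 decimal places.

sinθ=0.146688060, cosθ=0.989182801
temp = (F + m·l·θ̇²·sinθ)/(M+m) = (2.182277 + 0.034213029)/0.967843 = 2.290133864
θ̈ = (g·sinθ − cosθ·temp)/(l·(4/3 − m·cos²θ/(M+m))) = -2.226800000
ẍ = temp − m·l·θ̈·cosθ/(M+m) = 2.425319459
Euler: x'=-0.256607246+0.012394·1.677786216=-0.235812764, ẋ'=1.677786216+0.012394·2.425319459=1.707845625
       θ'=0.147219277+0.012394·-1.981570841=0.122659688, θ̇'=-1.981570841+0.012394·-2.226800000=-2.009169800

(-0.235812764, 1.707845625, 0.122659688, -2.009169800)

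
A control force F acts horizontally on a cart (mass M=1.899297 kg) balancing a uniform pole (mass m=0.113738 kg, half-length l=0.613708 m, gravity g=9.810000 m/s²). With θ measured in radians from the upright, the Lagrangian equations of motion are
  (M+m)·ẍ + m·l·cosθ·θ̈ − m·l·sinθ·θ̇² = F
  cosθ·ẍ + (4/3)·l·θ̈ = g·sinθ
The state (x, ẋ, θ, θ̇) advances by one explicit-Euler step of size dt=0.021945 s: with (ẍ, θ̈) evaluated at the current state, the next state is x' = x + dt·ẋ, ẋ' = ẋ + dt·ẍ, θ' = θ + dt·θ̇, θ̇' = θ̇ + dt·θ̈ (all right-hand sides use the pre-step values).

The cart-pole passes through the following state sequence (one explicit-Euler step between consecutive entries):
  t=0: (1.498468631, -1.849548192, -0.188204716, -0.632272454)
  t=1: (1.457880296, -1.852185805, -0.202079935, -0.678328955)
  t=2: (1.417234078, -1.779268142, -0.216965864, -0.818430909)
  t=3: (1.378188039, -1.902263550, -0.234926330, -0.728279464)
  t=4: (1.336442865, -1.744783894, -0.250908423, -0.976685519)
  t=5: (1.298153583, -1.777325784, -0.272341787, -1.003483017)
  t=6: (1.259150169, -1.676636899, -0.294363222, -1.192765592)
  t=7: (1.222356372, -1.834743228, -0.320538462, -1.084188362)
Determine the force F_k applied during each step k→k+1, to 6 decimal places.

step 0→1:
  ẍ = (ẋ'−ẋ)/dt = (-1.852185805−-1.849548192)/0.021945 = -0.120192
  θ̈ = (θ̇'−θ̇)/dt = (-0.678328955−-0.632272454)/0.021945 = -2.098724
  sinθ=-0.187096, cosθ=0.982342
  F = (M+m)·ẍ + m·l·cosθ·θ̈ − m·l·sinθ·θ̇² = -0.241951 + -0.143908 − -0.005221 = -0.380638
step 1→2:
  ẍ = (ẋ'−ẋ)/dt = (-1.779268142−-1.852185805)/0.021945 = 3.322746
  θ̈ = (θ̇'−θ̇)/dt = (-0.818430909−-0.678328955)/0.021945 = -6.384231
  sinθ=-0.200707, cosθ=0.979651
  F = (M+m)·ẍ + m·l·cosθ·θ̈ − m·l·sinθ·θ̇² = 6.688804 + -0.436564 − -0.006446 = 6.258687
step 2→3:
  ẍ = (ẋ'−ẋ)/dt = (-1.902263550−-1.779268142)/0.021945 = -5.604712
  θ̈ = (θ̇'−θ̇)/dt = (-0.728279464−-0.818430909)/0.021945 = 4.108063
  sinθ=-0.215268, cosθ=0.976555
  F = (M+m)·ẍ + m·l·cosθ·θ̈ − m·l·sinθ·θ̇² = -11.282482 + 0.280028 − -0.010065 = -10.992389
step 3→4:
  ẍ = (ẋ'−ẋ)/dt = (-1.744783894−-1.902263550)/0.021945 = 7.176106
  θ̈ = (θ̇'−θ̇)/dt = (-0.976685519−-0.728279464)/0.021945 = -11.319483
  sinθ=-0.232771, cosθ=0.972531
  F = (M+m)·ẍ + m·l·cosθ·θ̈ − m·l·sinθ·θ̇² = 14.445753 + -0.768418 − -0.008618 = 13.685953
step 4→5:
  ẍ = (ẋ'−ẋ)/dt = (-1.777325784−-1.744783894)/0.021945 = -1.482884
  θ̈ = (θ̇'−θ̇)/dt = (-1.003483017−-0.976685519)/0.021945 = -1.221121
  sinθ=-0.248284, cosθ=0.968687
  F = (M+m)·ẍ + m·l·cosθ·θ̈ − m·l·sinθ·θ̇² = -2.985097 + -0.082568 − -0.016532 = -3.051133
step 5→6:
  ẍ = (ẋ'−ẋ)/dt = (-1.676636899−-1.777325784)/0.021945 = 4.588238
  θ̈ = (θ̇'−θ̇)/dt = (-1.192765592−-1.003483017)/0.021945 = -8.625317
  sinθ=-0.268988, cosθ=0.963144
  F = (M+m)·ẍ + m·l·cosθ·θ̈ − m·l·sinθ·θ̇² = 9.236284 + -0.579874 − -0.018907 = 8.675317
step 6→7:
  ẍ = (ẋ'−ẋ)/dt = (-1.834743228−-1.676636899)/0.021945 = -7.204663
  θ̈ = (θ̇'−θ̇)/dt = (-1.084188362−-1.192765592)/0.021945 = 4.947698
  sinθ=-0.290131, cosθ=0.956987
  F = (M+m)·ẍ + m·l·cosθ·θ̈ − m·l·sinθ·θ̇² = -14.503239 + 0.330504 − -0.028812 = -14.143923

F_0 = -0.380638 N
F_1 = 6.258687 N
F_2 = -10.992389 N
F_3 = 13.685953 N
F_4 = -3.051133 N
F_5 = 8.675317 N
F_6 = -14.143923 N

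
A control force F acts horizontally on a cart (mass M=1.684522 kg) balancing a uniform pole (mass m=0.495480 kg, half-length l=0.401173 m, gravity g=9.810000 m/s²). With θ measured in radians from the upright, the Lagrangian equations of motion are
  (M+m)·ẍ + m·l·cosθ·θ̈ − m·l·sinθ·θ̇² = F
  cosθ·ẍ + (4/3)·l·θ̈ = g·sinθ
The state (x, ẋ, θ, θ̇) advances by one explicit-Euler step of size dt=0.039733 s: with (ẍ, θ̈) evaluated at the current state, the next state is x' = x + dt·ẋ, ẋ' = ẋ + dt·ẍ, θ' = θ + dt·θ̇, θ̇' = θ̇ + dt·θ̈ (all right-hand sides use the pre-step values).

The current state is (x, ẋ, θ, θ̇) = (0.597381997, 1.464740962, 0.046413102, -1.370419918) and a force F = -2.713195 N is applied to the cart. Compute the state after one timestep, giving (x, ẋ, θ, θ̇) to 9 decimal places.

(0.655580550, 1.401824299, -0.008037793, -1.219113599)

sinθ=0.046396440, cosθ=0.998923105
temp = (F + m·l·θ̇²·sinθ)/(M+m) = (-2.713195 + 0.017320077)/2.180002 = -1.236638739
θ̈ = (g·sinθ − cosθ·temp)/(l·(4/3 − m·cos²θ/(M+m))) = 3.808076890
ẍ = temp − m·l·θ̈·cosθ/(M+m) = -1.583486344
Euler: x'=0.597381997+0.039733·1.464740962=0.655580550, ẋ'=1.464740962+0.039733·-1.583486344=1.401824299
       θ'=0.046413102+0.039733·-1.370419918=-0.008037793, θ̇'=-1.370419918+0.039733·3.808076890=-1.219113599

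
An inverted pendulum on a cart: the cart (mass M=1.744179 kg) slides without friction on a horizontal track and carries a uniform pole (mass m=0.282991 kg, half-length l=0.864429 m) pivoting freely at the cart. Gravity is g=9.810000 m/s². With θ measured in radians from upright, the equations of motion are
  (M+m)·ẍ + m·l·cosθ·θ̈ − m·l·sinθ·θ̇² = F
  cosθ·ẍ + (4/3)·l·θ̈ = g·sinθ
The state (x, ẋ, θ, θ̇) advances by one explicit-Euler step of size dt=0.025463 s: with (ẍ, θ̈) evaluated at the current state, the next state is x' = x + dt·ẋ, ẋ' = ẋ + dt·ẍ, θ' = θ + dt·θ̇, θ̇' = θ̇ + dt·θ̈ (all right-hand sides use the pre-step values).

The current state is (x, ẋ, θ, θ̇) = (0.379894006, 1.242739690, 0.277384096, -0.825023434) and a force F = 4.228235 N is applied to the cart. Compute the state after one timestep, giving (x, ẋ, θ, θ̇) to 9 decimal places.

(0.411537887, 1.294552668, 0.256376524, -0.808910958)

sinθ=0.273840677, cosθ=0.961775069
temp = (F + m·l·θ̇²·sinθ)/(M+m) = (4.228235 + 0.045596602)/2.027170 = 2.108274887
θ̈ = (g·sinθ − cosθ·temp)/(l·(4/3 − m·cos²θ/(M+m))) = 0.632779945
ẍ = temp − m·l·θ̈·cosθ/(M+m) = 2.034833985
Euler: x'=0.379894006+0.025463·1.242739690=0.411537887, ẋ'=1.242739690+0.025463·2.034833985=1.294552668
       θ'=0.277384096+0.025463·-0.825023434=0.256376524, θ̇'=-0.825023434+0.025463·0.632779945=-0.808910958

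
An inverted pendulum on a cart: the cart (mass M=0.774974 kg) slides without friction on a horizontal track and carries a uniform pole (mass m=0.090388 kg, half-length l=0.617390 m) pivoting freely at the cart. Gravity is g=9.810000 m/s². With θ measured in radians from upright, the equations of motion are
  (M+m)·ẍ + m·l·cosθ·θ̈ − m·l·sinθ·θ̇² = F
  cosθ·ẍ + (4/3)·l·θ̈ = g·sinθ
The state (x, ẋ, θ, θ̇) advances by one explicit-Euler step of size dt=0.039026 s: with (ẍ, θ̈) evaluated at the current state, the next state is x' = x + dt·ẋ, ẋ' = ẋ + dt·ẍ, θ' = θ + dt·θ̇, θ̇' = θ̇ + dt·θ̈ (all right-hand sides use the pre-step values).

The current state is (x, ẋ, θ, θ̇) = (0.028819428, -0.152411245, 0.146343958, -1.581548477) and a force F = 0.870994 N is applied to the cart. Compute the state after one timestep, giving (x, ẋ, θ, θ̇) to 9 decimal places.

sinθ=0.145822153, cosθ=0.989310821
temp = (F + m·l·θ̇²·sinθ)/(M+m) = (0.870994 + 0.020354427)/0.865362 = 1.030029545
θ̈ = (g·sinθ − cosθ·temp)/(l·(4/3 − m·cos²θ/(M+m))) = 0.541391552
ẍ = temp − m·l·θ̈·cosθ/(M+m) = 0.995489987
Euler: x'=0.028819428+0.039026·-0.152411245=0.022871427, ẋ'=-0.152411245+0.039026·0.995489987=-0.113561253
       θ'=0.146343958+0.039026·-1.581548477=0.084622447, θ̇'=-1.581548477+0.039026·0.541391552=-1.560420130

(0.022871427, -0.113561253, 0.084622447, -1.560420130)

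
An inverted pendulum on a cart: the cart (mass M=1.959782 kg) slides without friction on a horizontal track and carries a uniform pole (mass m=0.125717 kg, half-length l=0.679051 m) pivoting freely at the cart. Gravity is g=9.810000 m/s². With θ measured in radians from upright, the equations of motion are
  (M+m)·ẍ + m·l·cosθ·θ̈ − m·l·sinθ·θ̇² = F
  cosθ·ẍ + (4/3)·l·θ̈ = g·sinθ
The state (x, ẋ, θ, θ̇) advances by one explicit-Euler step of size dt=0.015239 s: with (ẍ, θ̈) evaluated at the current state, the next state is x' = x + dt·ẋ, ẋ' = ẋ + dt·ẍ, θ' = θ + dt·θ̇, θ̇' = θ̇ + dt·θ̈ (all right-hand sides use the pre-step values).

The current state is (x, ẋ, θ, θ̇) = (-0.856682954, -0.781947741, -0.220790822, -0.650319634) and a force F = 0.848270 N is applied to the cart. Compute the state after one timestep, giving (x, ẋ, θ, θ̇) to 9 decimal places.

(-0.868599056, -0.774021685, -0.230701043, -0.695021533)

sinθ=-0.219001316, cosθ=0.975724563
temp = (F + m·l·θ̇²·sinθ)/(M+m) = (0.848270 + -0.007906729)/2.085499 = 0.402955490
θ̈ = (g·sinθ − cosθ·temp)/(l·(4/3 − m·cos²θ/(M+m))) = -2.933387957
ẍ = temp − m·l·θ̈·cosθ/(M+m) = 0.520116514
Euler: x'=-0.856682954+0.015239·-0.781947741=-0.868599056, ẋ'=-0.781947741+0.015239·0.520116514=-0.774021685
       θ'=-0.220790822+0.015239·-0.650319634=-0.230701043, θ̇'=-0.650319634+0.015239·-2.933387957=-0.695021533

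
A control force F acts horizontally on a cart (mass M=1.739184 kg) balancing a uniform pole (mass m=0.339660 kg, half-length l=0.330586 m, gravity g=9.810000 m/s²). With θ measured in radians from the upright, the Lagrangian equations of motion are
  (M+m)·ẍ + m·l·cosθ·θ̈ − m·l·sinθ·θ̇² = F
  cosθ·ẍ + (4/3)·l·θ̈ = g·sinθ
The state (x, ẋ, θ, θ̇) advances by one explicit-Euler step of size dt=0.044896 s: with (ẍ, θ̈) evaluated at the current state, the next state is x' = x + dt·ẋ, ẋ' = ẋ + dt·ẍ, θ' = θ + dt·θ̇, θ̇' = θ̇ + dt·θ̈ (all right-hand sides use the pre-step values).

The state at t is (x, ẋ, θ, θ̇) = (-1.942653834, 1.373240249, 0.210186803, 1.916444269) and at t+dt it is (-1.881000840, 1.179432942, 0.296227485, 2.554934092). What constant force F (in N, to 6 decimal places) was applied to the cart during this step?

F = -7.498264 N

ẍ = (ẋ'−ẋ)/dt = (1.179432942−1.373240249)/0.044896 = -4.316806
θ̈ = (θ̇'−θ̇)/dt = (2.554934092−1.916444269)/0.044896 = 14.221530
sinθ=0.208643, cosθ=0.977992
F = (M+m)·ẍ + m·l·cosθ·θ̈ − m·l·sinθ·θ̇² = -8.973966 + 1.561746 − 0.086045 = -7.498264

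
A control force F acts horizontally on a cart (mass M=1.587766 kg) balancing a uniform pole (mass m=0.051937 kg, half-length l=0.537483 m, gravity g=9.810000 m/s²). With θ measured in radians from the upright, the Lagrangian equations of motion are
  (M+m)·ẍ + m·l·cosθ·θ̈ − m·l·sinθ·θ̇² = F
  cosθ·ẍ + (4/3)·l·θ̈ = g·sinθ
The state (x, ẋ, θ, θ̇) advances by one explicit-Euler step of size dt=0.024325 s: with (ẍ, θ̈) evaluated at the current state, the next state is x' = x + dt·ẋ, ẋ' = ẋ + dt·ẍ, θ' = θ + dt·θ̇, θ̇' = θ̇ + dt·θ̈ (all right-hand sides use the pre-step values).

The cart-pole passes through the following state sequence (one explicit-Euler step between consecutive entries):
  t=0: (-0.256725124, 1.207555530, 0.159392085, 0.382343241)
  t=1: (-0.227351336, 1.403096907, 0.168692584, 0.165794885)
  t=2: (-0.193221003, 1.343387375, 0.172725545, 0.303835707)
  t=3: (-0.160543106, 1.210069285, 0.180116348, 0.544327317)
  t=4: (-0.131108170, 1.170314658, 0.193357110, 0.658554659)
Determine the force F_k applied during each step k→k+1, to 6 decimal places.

F_0 = 12.935073 N
F_1 = -3.868871 N
F_2 = -8.715287 N
F_3 = -2.552301 N

step 0→1:
  ẍ = (ẋ'−ẋ)/dt = (1.403096907−1.207555530)/0.024325 = 8.038700
  θ̈ = (θ̇'−θ̇)/dt = (0.165794885−0.382343241)/0.024325 = -8.902296
  sinθ=0.158718, cosθ=0.987324
  F = (M+m)·ẍ + m·l·cosθ·θ̈ − m·l·sinθ·θ̇² = 13.181080 + -0.245360 − 0.000648 = 12.935073
step 1→2:
  ẍ = (ẋ'−ẋ)/dt = (1.343387375−1.403096907)/0.024325 = -2.454657
  θ̈ = (θ̇'−θ̇)/dt = (0.303835707−0.165794885)/0.024325 = 5.674854
  sinθ=0.167894, cosθ=0.985805
  F = (M+m)·ẍ + m·l·cosθ·θ̈ − m·l·sinθ·θ̇² = -4.024908 + 0.156166 − 0.000129 = -3.868871
step 2→3:
  ẍ = (ẋ'−ẋ)/dt = (1.210069285−1.343387375)/0.024325 = -5.480703
  θ̈ = (θ̇'−θ̇)/dt = (0.544327317−0.303835707)/0.024325 = 9.886603
  sinθ=0.171868, cosθ=0.985120
  F = (M+m)·ẍ + m·l·cosθ·θ̈ − m·l·sinθ·θ̇² = -8.986724 + 0.271880 − 0.000443 = -8.715287
step 3→4:
  ẍ = (ẋ'−ẋ)/dt = (1.170314658−1.210069285)/0.024325 = -1.634311
  θ̈ = (θ̇'−θ̇)/dt = (0.658554659−0.544327317)/0.024325 = 4.695883
  sinθ=0.179144, cosθ=0.983823
  F = (M+m)·ẍ + m·l·cosθ·θ̈ − m·l·sinθ·θ̇² = -2.679785 + 0.128966 − 0.001482 = -2.552301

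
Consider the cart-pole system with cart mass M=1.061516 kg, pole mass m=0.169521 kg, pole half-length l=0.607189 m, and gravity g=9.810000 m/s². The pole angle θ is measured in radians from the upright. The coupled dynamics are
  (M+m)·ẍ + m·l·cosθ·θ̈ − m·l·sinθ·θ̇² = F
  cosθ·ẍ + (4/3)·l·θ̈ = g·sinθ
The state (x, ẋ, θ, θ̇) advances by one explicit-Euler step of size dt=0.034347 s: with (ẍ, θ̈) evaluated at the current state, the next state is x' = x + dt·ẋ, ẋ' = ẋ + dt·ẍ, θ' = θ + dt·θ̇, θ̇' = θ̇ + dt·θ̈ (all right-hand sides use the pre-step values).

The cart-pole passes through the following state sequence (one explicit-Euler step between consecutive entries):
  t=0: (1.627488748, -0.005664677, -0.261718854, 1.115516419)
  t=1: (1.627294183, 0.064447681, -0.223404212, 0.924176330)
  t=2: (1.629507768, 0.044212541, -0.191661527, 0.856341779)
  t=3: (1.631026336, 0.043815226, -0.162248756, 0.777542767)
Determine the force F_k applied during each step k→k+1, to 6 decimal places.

F_0 = 1.992168 N
F_1 = -0.904009 N
F_2 = -0.231683 N

step 0→1:
  ẍ = (ẋ'−ẋ)/dt = (0.064447681−-0.005664677)/0.034347 = 2.041295
  θ̈ = (θ̇'−θ̇)/dt = (0.924176330−1.115516419)/0.034347 = -5.570795
  sinθ=-0.258741, cosθ=0.965947
  F = (M+m)·ẍ + m·l·cosθ·θ̈ − m·l·sinθ·θ̇² = 2.512910 + -0.553883 − -0.033141 = 1.992168
step 1→2:
  ẍ = (ẋ'−ẋ)/dt = (0.044212541−0.064447681)/0.034347 = -0.589138
  θ̈ = (θ̇'−θ̇)/dt = (0.856341779−0.924176330)/0.034347 = -1.974977
  sinθ=-0.221551, cosθ=0.975149
  F = (M+m)·ẍ + m·l·cosθ·θ̈ − m·l·sinθ·θ̇² = -0.725251 + -0.198235 − -0.019477 = -0.904009
step 2→3:
  ẍ = (ẋ'−ẋ)/dt = (0.043815226−0.044212541)/0.034347 = -0.011568
  θ̈ = (θ̇'−θ̇)/dt = (0.777542767−0.856341779)/0.034347 = -2.294204
  sinθ=-0.190490, cosθ=0.981689
  F = (M+m)·ẍ + m·l·cosθ·θ̈ − m·l·sinθ·θ̇² = -0.014240 + -0.231821 − -0.014379 = -0.231683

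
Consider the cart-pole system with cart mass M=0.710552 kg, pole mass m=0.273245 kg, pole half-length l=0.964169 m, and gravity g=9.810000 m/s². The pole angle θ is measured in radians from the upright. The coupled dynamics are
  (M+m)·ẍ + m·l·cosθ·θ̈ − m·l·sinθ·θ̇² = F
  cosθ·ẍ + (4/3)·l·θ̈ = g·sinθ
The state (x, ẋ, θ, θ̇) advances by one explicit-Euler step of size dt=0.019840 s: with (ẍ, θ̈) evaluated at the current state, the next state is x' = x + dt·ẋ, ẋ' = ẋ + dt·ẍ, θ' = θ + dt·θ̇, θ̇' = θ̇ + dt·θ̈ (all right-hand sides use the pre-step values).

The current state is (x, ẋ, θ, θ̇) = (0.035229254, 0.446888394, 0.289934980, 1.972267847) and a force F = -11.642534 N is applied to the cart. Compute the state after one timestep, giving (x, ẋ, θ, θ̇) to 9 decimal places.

(0.044095520, 0.150133176, 0.329064774, 2.236753837)

sinθ=0.285889919, cosθ=0.958262466
temp = (F + m·l·θ̇²·sinθ)/(M+m) = (-11.642534 + 0.292978681)/0.983797 = -11.536480919
θ̈ = (g·sinθ − cosθ·temp)/(l·(4/3 − m·cos²θ/(M+m))) = 13.330947080
ẍ = temp − m·l·θ̈·cosθ/(M+m) = -14.957420279
Euler: x'=0.035229254+0.019840·0.446888394=0.044095520, ẋ'=0.446888394+0.019840·-14.957420279=0.150133176
       θ'=0.289934980+0.019840·1.972267847=0.329064774, θ̇'=1.972267847+0.019840·13.330947080=2.236753837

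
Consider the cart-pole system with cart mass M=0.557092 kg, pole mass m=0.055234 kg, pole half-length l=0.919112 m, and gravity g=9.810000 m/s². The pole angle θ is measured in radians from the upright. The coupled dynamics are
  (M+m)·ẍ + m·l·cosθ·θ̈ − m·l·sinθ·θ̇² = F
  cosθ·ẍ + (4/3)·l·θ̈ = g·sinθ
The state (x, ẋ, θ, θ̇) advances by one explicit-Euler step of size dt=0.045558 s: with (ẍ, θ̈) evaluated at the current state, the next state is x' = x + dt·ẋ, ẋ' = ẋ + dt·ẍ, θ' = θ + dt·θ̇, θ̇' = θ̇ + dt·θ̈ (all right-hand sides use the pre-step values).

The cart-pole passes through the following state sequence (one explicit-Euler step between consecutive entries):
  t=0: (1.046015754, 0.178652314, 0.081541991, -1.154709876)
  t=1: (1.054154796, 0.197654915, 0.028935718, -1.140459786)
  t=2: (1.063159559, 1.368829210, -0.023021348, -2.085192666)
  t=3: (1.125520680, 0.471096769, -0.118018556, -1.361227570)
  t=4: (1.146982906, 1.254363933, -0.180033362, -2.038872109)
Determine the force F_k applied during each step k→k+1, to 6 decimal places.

step 0→1:
  ẍ = (ẋ'−ẋ)/dt = (0.197654915−0.178652314)/0.045558 = 0.417108
  θ̈ = (θ̇'−θ̇)/dt = (-1.140459786−-1.154709876)/0.045558 = 0.312790
  sinθ=0.081452, cosθ=0.996677
  F = (M+m)·ẍ + m·l·cosθ·θ̈ − m·l·sinθ·θ̇² = 0.255406 + 0.015826 − 0.005513 = 0.265719
step 1→2:
  ẍ = (ẋ'−ẋ)/dt = (1.368829210−0.197654915)/0.045558 = 25.707325
  θ̈ = (θ̇'−θ̇)/dt = (-2.085192666−-1.140459786)/0.045558 = -20.736926
  sinθ=0.028932, cosθ=0.999581
  F = (M+m)·ẍ + m·l·cosθ·θ̈ − m·l·sinθ·θ̇² = 15.741263 + -1.052295 − 0.001910 = 14.687058
step 2→3:
  ẍ = (ẋ'−ẋ)/dt = (0.471096769−1.368829210)/0.045558 = -19.705265
  θ̈ = (θ̇'−θ̇)/dt = (-1.361227570−-2.085192666)/0.045558 = 15.891064
  sinθ=-0.023019, cosθ=0.999735
  F = (M+m)·ẍ + m·l·cosθ·θ̈ − m·l·sinθ·θ̇² = -12.066046 + 0.806516 − -0.005081 = -11.254449
step 3→4:
  ẍ = (ẋ'−ẋ)/dt = (1.254363933−0.471096769)/0.045558 = 17.192747
  θ̈ = (θ̇'−θ̇)/dt = (-2.038872109−-1.361227570)/0.045558 = -14.874326
  sinθ=-0.117745, cosθ=0.993044
  F = (M+m)·ẍ + m·l·cosθ·θ̈ − m·l·sinθ·θ̇² = 10.527566 + -0.749861 − -0.011076 = 9.788781

F_0 = 0.265719 N
F_1 = 14.687058 N
F_2 = -11.254449 N
F_3 = 9.788781 N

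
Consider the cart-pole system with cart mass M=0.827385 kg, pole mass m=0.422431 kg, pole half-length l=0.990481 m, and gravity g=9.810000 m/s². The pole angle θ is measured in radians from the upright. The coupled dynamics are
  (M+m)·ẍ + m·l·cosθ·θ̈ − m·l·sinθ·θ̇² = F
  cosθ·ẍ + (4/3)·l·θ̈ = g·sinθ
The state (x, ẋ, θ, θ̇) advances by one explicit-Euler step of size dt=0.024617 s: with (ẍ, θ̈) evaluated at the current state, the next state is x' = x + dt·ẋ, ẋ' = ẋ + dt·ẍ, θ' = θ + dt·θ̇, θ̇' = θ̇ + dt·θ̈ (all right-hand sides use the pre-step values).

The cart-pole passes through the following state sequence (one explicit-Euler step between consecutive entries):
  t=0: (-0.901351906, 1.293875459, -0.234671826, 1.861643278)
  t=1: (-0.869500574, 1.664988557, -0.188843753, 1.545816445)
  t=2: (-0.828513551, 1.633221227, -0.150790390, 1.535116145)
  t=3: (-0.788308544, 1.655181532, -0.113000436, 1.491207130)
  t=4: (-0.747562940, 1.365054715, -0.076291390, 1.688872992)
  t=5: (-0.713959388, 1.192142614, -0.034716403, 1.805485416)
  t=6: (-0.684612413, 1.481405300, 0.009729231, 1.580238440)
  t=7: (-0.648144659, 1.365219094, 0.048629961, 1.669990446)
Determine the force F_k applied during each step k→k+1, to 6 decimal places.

F_0 = 13.957850 N
F_1 = -1.603791 N
F_2 = 0.525210 N
F_3 = -11.286696 N
F_4 = -6.711593 N
F_5 = 10.907168 N
F_6 = -4.383567 N

step 0→1:
  ẍ = (ẋ'−ẋ)/dt = (1.664988557−1.293875459)/0.024617 = 15.075480
  θ̈ = (θ̇'−θ̇)/dt = (1.545816445−1.861643278)/0.024617 = -12.829623
  sinθ=-0.232524, cosθ=0.972591
  F = (M+m)·ẍ + m·l·cosθ·θ̈ − m·l·sinθ·θ̇² = 18.841576 + -5.220907 − -0.337180 = 13.957850
step 1→2:
  ẍ = (ẋ'−ẋ)/dt = (1.633221227−1.664988557)/0.024617 = -1.290463
  θ̈ = (θ̇'−θ̇)/dt = (1.535116145−1.545816445)/0.024617 = -0.434671
  sinθ=-0.187723, cosθ=0.982222
  F = (M+m)·ẍ + m·l·cosθ·θ̈ − m·l·sinθ·θ̇² = -1.612841 + -0.178637 − -0.187688 = -1.603791
step 2→3:
  ẍ = (ẋ'−ẋ)/dt = (1.655181532−1.633221227)/0.024617 = 0.892079
  θ̈ = (θ̇'−θ̇)/dt = (1.491207130−1.535116145)/0.024617 = -1.783687
  sinθ=-0.150220, cosθ=0.988653
  F = (M+m)·ẍ + m·l·cosθ·θ̈ − m·l·sinθ·θ̇² = 1.114934 + -0.737843 − -0.148119 = 0.525210
step 3→4:
  ẍ = (ẋ'−ẋ)/dt = (1.365054715−1.655181532)/0.024617 = -11.785629
  θ̈ = (θ̇'−θ̇)/dt = (1.688872992−1.491207130)/0.024617 = 8.029649
  sinθ=-0.112760, cosθ=0.993622
  F = (M+m)·ẍ + m·l·cosθ·θ̈ − m·l·sinθ·θ̇² = -14.729867 + 3.338257 − -0.104914 = -11.286696
step 4→5:
  ẍ = (ẋ'−ẋ)/dt = (1.192142614−1.365054715)/0.024617 = -7.024093
  θ̈ = (θ̇'−θ̇)/dt = (1.805485416−1.688872992)/0.024617 = 4.737069
  sinθ=-0.076217, cosθ=0.997091
  F = (M+m)·ẍ + m·l·cosθ·θ̈ − m·l·sinθ·θ̇² = -8.778824 + 1.976271 − -0.090960 = -6.711593
step 5→6:
  ẍ = (ẋ'−ẋ)/dt = (1.481405300−1.192142614)/0.024617 = 11.750525
  θ̈ = (θ̇'−θ̇)/dt = (1.580238440−1.805485416)/0.024617 = -9.150058
  sinθ=-0.034709, cosθ=0.999397
  F = (M+m)·ẍ + m·l·cosθ·θ̈ − m·l·sinθ·θ̇² = 14.685995 + -3.826168 − -0.047341 = 10.907168
step 6→7:
  ẍ = (ẋ'−ẋ)/dt = (1.365219094−1.481405300)/0.024617 = -4.719755
  θ̈ = (θ̇'−θ̇)/dt = (1.669990446−1.580238440)/0.024617 = 3.645936
  sinθ=0.009729, cosθ=0.999953
  F = (M+m)·ẍ + m·l·cosθ·θ̈ − m·l·sinθ·θ̇² = -5.898825 + 1.525423 − 0.010165 = -4.383567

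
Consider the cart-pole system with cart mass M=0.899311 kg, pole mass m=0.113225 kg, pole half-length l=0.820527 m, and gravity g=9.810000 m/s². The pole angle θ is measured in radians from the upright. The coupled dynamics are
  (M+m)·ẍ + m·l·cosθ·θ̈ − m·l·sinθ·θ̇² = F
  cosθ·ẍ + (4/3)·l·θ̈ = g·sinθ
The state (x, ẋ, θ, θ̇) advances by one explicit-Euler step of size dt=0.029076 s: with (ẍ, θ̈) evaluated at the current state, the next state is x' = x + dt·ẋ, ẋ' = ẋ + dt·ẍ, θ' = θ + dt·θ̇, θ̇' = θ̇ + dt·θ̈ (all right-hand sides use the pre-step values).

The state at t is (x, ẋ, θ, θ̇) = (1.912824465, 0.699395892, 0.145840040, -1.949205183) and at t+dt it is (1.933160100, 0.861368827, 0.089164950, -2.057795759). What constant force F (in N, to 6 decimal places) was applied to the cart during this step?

F = 5.245925 N

ẍ = (ẋ'−ẋ)/dt = (0.861368827−0.699395892)/0.029076 = 5.570675
θ̈ = (θ̇'−θ̇)/dt = (-2.057795759−-1.949205183)/0.029076 = -3.734715
sinθ=0.145324, cosθ=0.989384
F = (M+m)·ẍ + m·l·cosθ·θ̈ − m·l·sinθ·θ̇² = 5.640509 + -0.343287 − 0.051296 = 5.245925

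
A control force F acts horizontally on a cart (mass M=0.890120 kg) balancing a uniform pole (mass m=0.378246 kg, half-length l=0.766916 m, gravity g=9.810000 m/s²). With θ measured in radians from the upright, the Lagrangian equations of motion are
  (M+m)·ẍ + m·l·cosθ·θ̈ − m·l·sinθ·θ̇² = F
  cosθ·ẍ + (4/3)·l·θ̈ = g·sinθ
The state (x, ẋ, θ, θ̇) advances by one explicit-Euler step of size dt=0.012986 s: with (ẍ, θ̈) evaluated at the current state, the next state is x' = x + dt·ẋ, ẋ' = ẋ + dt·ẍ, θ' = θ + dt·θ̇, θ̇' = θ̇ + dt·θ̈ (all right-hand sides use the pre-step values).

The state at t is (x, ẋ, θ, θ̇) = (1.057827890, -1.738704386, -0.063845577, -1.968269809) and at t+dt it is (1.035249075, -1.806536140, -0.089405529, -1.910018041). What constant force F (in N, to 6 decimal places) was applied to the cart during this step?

ẍ = (ẋ'−ẋ)/dt = (-1.806536140−-1.738704386)/0.012986 = -5.223452
θ̈ = (θ̇'−θ̇)/dt = (-1.910018041−-1.968269809)/0.012986 = 4.485736
sinθ=-0.063802, cosθ=0.997963
F = (M+m)·ẍ + m·l·cosθ·θ̈ − m·l·sinθ·θ̇² = -6.625249 + 1.298584 − -0.071701 = -5.254964

F = -5.254964 N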